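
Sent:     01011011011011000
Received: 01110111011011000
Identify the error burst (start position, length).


XOR: 00101100000000000

Burst at position 2, length 4


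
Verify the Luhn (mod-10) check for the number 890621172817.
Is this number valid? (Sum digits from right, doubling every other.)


Luhn sum = 57
57 mod 10 = 7

Invalid (Luhn sum mod 10 = 7)


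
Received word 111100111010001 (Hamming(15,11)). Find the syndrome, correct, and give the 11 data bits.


Syndrome = 6: error at position 6

Data: 10111010001 (corrected bit 6)


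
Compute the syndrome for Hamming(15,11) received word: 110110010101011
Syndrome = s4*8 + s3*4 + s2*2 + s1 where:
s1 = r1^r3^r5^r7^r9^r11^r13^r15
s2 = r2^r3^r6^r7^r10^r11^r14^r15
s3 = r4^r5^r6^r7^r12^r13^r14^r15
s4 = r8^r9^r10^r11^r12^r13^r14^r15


s1=1, s2=0, s3=1, s4=1

Syndrome = 13 (error at position 13)


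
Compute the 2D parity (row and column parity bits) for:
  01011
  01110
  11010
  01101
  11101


Row parities: 11110
Column parities: 01111

Row P: 11110, Col P: 01111, Corner: 0


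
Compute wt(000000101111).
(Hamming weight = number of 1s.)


Counting 1s in 000000101111

5


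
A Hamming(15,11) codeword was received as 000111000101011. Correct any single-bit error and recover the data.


Syndrome = 0: no error detected

Data: 01100101011 (no errors)


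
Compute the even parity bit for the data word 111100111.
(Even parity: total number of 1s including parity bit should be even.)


Number of 1s in data: 7
Parity bit: 1

1


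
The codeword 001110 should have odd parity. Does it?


Number of 1s: 3

Yes, parity is correct (3 ones)


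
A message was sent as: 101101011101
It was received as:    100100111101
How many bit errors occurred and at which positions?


XOR: 001001100000

3 error(s) at position(s): 2, 5, 6


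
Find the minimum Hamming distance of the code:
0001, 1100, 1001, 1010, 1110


Comparing all pairs, minimum distance: 1
Can detect 0 errors, correct 0 errors

1


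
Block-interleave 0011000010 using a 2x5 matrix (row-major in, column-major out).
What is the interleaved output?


Matrix:
  00110
  00010
Read columns: 0000101100

0000101100


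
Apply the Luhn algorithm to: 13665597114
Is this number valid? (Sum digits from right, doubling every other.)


Luhn sum = 43
43 mod 10 = 3

Invalid (Luhn sum mod 10 = 3)


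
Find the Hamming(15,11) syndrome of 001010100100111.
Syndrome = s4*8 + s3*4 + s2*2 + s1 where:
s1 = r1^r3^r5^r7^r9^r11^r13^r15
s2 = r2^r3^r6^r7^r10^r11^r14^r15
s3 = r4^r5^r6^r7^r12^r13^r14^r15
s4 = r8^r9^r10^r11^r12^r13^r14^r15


s1=1, s2=1, s3=1, s4=0

Syndrome = 7 (error at position 7)


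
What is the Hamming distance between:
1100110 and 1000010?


XOR: 0100100
Count of 1s: 2

2


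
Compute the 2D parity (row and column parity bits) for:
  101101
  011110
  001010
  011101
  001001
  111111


Row parities: 000000
Column parities: 010010

Row P: 000000, Col P: 010010, Corner: 0


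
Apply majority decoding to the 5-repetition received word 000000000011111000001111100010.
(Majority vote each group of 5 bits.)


Groups: 00000, 00000, 11111, 00000, 11111, 00010
Majority votes: 001010

001010


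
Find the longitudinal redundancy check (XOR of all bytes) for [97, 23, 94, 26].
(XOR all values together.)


XOR chain: 97 ^ 23 ^ 94 ^ 26 = 50

50


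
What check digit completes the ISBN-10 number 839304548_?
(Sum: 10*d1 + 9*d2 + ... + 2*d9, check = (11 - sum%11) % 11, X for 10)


Weighted sum: 268
268 mod 11 = 4

Check digit: 7


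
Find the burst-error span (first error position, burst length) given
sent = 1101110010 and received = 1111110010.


XOR: 0010000000

Burst at position 2, length 1


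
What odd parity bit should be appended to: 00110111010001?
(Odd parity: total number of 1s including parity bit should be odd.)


Number of 1s in data: 7
Parity bit: 0

0


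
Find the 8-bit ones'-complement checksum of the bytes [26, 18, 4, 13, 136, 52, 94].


Sum = 343 mod 256 = 87
Complement = 168

168


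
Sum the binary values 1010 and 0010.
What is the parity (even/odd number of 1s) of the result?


1010 = 10
0010 = 2
Sum = 12 = 1100
1s count = 2

even parity (2 ones in 1100)


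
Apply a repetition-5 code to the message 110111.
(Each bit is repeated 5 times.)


Each bit -> 5 copies

111111111100000111111111111111


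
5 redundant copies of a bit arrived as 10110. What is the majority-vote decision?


Ones: 3 out of 5
Threshold: 3

1 (3/5 voted 1)


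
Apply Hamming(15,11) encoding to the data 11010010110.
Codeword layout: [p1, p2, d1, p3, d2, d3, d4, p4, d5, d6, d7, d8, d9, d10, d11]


Parity bits: p1=1, p2=0, p3=0, p4=1

101010110010110


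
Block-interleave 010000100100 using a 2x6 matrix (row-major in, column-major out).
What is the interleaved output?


Matrix:
  010000
  100100
Read columns: 011000010000

011000010000


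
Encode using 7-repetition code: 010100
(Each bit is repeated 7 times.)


Each bit -> 7 copies

000000011111110000000111111100000000000000


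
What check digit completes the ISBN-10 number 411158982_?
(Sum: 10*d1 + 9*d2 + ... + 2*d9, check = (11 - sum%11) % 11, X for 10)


Weighted sum: 198
198 mod 11 = 0

Check digit: 0


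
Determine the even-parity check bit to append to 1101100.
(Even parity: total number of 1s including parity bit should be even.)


Number of 1s in data: 4
Parity bit: 0

0


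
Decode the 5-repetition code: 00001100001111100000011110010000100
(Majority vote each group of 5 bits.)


Groups: 00001, 10000, 11111, 00000, 01111, 00100, 00100
Majority votes: 0010100

0010100


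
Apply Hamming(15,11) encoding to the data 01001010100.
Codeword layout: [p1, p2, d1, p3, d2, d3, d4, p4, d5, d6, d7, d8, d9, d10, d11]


Parity bits: p1=0, p2=1, p3=0, p4=1

010010011010100


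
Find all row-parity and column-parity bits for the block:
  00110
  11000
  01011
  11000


Row parities: 0010
Column parities: 01101

Row P: 0010, Col P: 01101, Corner: 1


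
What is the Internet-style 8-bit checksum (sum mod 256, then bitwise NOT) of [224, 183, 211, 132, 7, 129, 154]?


Sum = 1040 mod 256 = 16
Complement = 239

239


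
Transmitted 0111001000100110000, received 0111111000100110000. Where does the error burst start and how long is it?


XOR: 0000110000000000000

Burst at position 4, length 2


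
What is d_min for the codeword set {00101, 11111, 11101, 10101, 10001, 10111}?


Comparing all pairs, minimum distance: 1
Can detect 0 errors, correct 0 errors

1


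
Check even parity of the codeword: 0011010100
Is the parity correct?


Number of 1s: 4

Yes, parity is correct (4 ones)


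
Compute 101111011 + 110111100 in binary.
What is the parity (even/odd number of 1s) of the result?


101111011 = 379
110111100 = 444
Sum = 823 = 1100110111
1s count = 7

odd parity (7 ones in 1100110111)


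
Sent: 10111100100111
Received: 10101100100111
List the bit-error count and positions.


XOR: 00010000000000

1 error(s) at position(s): 3


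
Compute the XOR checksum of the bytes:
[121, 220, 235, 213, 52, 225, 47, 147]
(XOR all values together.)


XOR chain: 121 ^ 220 ^ 235 ^ 213 ^ 52 ^ 225 ^ 47 ^ 147 = 242

242


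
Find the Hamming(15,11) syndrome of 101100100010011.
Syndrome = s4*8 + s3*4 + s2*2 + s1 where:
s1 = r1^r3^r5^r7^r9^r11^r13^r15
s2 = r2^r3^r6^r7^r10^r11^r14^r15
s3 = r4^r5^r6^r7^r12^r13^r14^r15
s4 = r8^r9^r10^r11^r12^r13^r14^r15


s1=1, s2=1, s3=0, s4=1

Syndrome = 11 (error at position 11)


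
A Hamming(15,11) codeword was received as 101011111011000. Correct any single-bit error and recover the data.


Syndrome = 0: no error detected

Data: 11111011000 (no errors)


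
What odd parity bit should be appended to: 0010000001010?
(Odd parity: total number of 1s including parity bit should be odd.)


Number of 1s in data: 3
Parity bit: 0

0


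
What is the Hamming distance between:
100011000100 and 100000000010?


XOR: 000011000110
Count of 1s: 4

4


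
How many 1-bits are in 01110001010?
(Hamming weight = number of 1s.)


Counting 1s in 01110001010

5


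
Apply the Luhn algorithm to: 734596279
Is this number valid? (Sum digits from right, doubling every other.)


Luhn sum = 46
46 mod 10 = 6

Invalid (Luhn sum mod 10 = 6)


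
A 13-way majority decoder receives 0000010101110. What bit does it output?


Ones: 5 out of 13
Threshold: 7

0 (5/13 voted 1)


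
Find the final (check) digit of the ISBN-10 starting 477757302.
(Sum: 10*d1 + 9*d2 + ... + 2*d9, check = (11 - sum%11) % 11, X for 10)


Weighted sum: 289
289 mod 11 = 3

Check digit: 8


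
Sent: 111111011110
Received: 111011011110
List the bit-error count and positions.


XOR: 000100000000

1 error(s) at position(s): 3


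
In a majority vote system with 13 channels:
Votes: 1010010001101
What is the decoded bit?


Ones: 6 out of 13
Threshold: 7

0 (6/13 voted 1)


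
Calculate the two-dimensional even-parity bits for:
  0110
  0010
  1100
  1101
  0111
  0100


Row parities: 010111
Column parities: 0110

Row P: 010111, Col P: 0110, Corner: 0


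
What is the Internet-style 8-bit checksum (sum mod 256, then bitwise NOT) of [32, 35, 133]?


Sum = 200 mod 256 = 200
Complement = 55

55


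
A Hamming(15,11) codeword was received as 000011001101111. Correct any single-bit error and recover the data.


Syndrome = 0: no error detected

Data: 01101101111 (no errors)


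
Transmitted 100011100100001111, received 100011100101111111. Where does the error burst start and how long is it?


XOR: 000000000001110000

Burst at position 11, length 3


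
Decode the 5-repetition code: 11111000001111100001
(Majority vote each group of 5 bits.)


Groups: 11111, 00000, 11111, 00001
Majority votes: 1010

1010


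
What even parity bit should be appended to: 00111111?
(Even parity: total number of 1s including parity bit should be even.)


Number of 1s in data: 6
Parity bit: 0

0


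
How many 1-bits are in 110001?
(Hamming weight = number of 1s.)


Counting 1s in 110001

3


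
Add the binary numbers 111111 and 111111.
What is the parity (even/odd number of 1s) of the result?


111111 = 63
111111 = 63
Sum = 126 = 1111110
1s count = 6

even parity (6 ones in 1111110)


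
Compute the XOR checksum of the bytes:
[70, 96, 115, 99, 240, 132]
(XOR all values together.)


XOR chain: 70 ^ 96 ^ 115 ^ 99 ^ 240 ^ 132 = 66

66


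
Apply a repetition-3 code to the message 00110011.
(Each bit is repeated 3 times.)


Each bit -> 3 copies

000000111111000000111111


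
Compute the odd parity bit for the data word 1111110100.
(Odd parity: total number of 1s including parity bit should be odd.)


Number of 1s in data: 7
Parity bit: 0

0


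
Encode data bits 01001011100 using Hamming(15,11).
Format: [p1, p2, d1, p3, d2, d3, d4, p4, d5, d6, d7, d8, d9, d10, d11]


Parity bits: p1=0, p2=1, p3=1, p4=0

010110001011100


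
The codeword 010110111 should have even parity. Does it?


Number of 1s: 6

Yes, parity is correct (6 ones)


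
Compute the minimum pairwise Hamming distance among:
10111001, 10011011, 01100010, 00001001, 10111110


Comparing all pairs, minimum distance: 2
Can detect 1 errors, correct 0 errors

2


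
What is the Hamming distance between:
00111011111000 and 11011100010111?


XOR: 11100111101111
Count of 1s: 11

11


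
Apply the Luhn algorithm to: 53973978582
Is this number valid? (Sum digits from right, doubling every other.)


Luhn sum = 65
65 mod 10 = 5

Invalid (Luhn sum mod 10 = 5)


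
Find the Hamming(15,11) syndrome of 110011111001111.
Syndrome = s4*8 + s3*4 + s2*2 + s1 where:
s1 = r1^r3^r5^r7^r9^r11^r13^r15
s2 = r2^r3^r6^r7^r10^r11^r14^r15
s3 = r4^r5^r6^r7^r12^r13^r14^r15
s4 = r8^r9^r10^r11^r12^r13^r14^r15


s1=0, s2=1, s3=1, s4=0

Syndrome = 6 (error at position 6)


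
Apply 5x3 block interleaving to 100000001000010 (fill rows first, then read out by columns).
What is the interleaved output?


Matrix:
  100
  000
  001
  000
  010
Read columns: 100000000100100

100000000100100


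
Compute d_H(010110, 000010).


XOR: 010100
Count of 1s: 2

2


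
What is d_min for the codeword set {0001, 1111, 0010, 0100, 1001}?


Comparing all pairs, minimum distance: 1
Can detect 0 errors, correct 0 errors

1


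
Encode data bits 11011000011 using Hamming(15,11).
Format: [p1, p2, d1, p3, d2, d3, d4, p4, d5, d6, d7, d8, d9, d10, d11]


Parity bits: p1=1, p2=0, p3=0, p4=1

101010111000011


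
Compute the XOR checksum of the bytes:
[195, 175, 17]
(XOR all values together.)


XOR chain: 195 ^ 175 ^ 17 = 125

125


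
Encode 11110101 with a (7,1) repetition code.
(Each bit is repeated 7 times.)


Each bit -> 7 copies

11111111111111111111111111110000000111111100000001111111


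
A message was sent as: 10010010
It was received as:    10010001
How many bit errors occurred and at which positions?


XOR: 00000011

2 error(s) at position(s): 6, 7


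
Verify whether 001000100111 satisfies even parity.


Number of 1s: 5

No, parity error (5 ones)


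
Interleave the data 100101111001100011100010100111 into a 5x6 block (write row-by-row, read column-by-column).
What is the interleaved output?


Matrix:
  100101
  111001
  100011
  100010
  100111
Read columns: 111110100001000100010011111101

111110100001000100010011111101


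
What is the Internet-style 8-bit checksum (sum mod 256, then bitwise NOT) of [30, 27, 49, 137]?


Sum = 243 mod 256 = 243
Complement = 12

12


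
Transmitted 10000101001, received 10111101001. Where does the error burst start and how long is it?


XOR: 00111000000

Burst at position 2, length 3


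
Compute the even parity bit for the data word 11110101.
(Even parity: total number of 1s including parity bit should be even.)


Number of 1s in data: 6
Parity bit: 0

0


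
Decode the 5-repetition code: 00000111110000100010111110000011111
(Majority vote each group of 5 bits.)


Groups: 00000, 11111, 00001, 00010, 11111, 00000, 11111
Majority votes: 0100101

0100101


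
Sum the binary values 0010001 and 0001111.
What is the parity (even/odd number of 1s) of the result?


0010001 = 17
0001111 = 15
Sum = 32 = 100000
1s count = 1

odd parity (1 ones in 100000)


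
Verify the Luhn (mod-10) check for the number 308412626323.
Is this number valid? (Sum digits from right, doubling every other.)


Luhn sum = 39
39 mod 10 = 9

Invalid (Luhn sum mod 10 = 9)


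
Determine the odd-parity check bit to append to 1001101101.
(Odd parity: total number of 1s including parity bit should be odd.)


Number of 1s in data: 6
Parity bit: 1

1


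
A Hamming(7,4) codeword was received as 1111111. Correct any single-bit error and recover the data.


Syndrome = 0: no error detected

Data: 1111 (no errors)


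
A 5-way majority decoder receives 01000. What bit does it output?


Ones: 1 out of 5
Threshold: 3

0 (1/5 voted 1)


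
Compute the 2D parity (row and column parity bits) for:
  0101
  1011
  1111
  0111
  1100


Row parities: 01010
Column parities: 1010

Row P: 01010, Col P: 1010, Corner: 0


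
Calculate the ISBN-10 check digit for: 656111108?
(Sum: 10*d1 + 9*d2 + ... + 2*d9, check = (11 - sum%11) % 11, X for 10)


Weighted sum: 191
191 mod 11 = 4

Check digit: 7


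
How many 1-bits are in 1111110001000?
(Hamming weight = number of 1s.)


Counting 1s in 1111110001000

7


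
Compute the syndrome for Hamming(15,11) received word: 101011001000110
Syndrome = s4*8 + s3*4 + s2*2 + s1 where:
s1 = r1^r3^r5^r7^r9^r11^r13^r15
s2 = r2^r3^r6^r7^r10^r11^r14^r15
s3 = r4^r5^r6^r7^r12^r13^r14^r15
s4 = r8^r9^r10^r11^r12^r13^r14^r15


s1=1, s2=1, s3=0, s4=1

Syndrome = 11 (error at position 11)


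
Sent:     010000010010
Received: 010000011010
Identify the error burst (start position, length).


XOR: 000000001000

Burst at position 8, length 1


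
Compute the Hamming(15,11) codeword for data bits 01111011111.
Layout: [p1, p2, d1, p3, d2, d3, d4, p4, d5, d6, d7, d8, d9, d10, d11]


Parity bits: p1=0, p2=1, p3=1, p4=0

010111101011111


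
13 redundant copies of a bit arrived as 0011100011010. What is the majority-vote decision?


Ones: 6 out of 13
Threshold: 7

0 (6/13 voted 1)


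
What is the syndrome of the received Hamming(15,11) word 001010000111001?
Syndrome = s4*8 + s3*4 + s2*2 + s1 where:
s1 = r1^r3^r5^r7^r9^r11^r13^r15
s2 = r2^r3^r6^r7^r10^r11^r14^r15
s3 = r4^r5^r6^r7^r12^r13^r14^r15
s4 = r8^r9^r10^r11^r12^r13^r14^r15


s1=0, s2=0, s3=1, s4=0

Syndrome = 4 (error at position 4)


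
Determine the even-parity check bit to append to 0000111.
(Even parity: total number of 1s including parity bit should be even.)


Number of 1s in data: 3
Parity bit: 1

1


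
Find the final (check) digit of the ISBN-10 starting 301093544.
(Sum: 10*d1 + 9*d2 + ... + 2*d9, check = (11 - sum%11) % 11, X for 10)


Weighted sum: 147
147 mod 11 = 4

Check digit: 7


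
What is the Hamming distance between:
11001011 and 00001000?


XOR: 11000011
Count of 1s: 4

4


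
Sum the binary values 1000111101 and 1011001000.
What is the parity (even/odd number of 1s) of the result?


1000111101 = 573
1011001000 = 712
Sum = 1285 = 10100000101
1s count = 4

even parity (4 ones in 10100000101)


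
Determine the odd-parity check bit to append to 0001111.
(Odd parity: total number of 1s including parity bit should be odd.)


Number of 1s in data: 4
Parity bit: 1

1


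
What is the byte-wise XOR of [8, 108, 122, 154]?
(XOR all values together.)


XOR chain: 8 ^ 108 ^ 122 ^ 154 = 132

132


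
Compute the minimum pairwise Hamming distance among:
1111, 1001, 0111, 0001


Comparing all pairs, minimum distance: 1
Can detect 0 errors, correct 0 errors

1


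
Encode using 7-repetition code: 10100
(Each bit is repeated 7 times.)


Each bit -> 7 copies

11111110000000111111100000000000000


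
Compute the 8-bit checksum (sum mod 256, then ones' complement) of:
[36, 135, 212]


Sum = 383 mod 256 = 127
Complement = 128

128


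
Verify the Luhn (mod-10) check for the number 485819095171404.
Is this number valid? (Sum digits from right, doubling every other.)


Luhn sum = 66
66 mod 10 = 6

Invalid (Luhn sum mod 10 = 6)


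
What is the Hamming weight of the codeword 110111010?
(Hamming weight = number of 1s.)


Counting 1s in 110111010

6


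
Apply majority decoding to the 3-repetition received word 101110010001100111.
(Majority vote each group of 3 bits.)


Groups: 101, 110, 010, 001, 100, 111
Majority votes: 110001

110001


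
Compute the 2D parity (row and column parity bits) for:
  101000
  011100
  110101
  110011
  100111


Row parities: 01000
Column parities: 010101

Row P: 01000, Col P: 010101, Corner: 1


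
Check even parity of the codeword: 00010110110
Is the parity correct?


Number of 1s: 5

No, parity error (5 ones)


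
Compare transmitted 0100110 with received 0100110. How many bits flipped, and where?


XOR: 0000000

0 errors (received matches sent)


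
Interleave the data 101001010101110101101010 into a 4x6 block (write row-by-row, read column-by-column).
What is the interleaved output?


Matrix:
  101001
  010101
  110101
  101010
Read columns: 101101101001011000011110

101101101001011000011110


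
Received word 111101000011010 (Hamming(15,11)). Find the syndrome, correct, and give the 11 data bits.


Syndrome = 11: error at position 11

Data: 10100001010 (corrected bit 11)


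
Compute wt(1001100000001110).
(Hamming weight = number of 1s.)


Counting 1s in 1001100000001110

6


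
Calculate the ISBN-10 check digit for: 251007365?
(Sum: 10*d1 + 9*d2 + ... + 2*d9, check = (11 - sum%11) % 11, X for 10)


Weighted sum: 148
148 mod 11 = 5

Check digit: 6


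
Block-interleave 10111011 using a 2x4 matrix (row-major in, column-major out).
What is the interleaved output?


Matrix:
  1011
  1011
Read columns: 11001111

11001111


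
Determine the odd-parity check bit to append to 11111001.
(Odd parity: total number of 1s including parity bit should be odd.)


Number of 1s in data: 6
Parity bit: 1

1


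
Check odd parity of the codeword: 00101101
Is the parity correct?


Number of 1s: 4

No, parity error (4 ones)


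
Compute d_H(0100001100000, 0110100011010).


XOR: 0010101111010
Count of 1s: 7

7


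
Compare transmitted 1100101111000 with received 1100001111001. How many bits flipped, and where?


XOR: 0000100000001

2 error(s) at position(s): 4, 12


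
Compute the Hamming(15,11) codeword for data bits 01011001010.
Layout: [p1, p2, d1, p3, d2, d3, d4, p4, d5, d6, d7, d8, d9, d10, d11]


Parity bits: p1=1, p2=0, p3=0, p4=1

100010111001010


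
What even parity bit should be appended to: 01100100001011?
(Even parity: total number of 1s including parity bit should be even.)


Number of 1s in data: 6
Parity bit: 0

0


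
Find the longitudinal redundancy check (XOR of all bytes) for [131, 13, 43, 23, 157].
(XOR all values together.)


XOR chain: 131 ^ 13 ^ 43 ^ 23 ^ 157 = 47

47


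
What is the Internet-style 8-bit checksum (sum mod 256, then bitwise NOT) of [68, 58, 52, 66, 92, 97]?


Sum = 433 mod 256 = 177
Complement = 78

78


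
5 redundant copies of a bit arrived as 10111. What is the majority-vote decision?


Ones: 4 out of 5
Threshold: 3

1 (4/5 voted 1)


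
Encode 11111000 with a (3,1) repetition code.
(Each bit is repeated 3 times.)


Each bit -> 3 copies

111111111111111000000000


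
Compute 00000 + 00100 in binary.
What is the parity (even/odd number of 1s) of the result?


00000 = 0
00100 = 4
Sum = 4 = 100
1s count = 1

odd parity (1 ones in 100)


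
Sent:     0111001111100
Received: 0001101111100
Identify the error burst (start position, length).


XOR: 0110100000000

Burst at position 1, length 4


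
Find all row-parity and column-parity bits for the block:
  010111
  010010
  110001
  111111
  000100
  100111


Row parities: 001010
Column parities: 101000

Row P: 001010, Col P: 101000, Corner: 0


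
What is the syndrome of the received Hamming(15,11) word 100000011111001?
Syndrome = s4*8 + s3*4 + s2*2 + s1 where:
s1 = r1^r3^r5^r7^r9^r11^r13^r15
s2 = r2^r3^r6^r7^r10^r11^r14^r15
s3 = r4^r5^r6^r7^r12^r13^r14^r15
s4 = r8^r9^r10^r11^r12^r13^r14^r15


s1=0, s2=1, s3=0, s4=0

Syndrome = 2 (error at position 2)


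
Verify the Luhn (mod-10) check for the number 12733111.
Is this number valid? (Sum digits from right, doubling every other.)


Luhn sum = 22
22 mod 10 = 2

Invalid (Luhn sum mod 10 = 2)


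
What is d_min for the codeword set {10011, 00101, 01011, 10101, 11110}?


Comparing all pairs, minimum distance: 1
Can detect 0 errors, correct 0 errors

1


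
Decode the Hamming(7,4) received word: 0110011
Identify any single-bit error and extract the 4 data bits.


Syndrome = 0: no error detected

Data: 1011 (no errors)


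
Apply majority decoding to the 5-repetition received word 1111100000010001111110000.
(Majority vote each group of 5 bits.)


Groups: 11111, 00000, 01000, 11111, 10000
Majority votes: 10010

10010


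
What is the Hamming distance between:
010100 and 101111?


XOR: 111011
Count of 1s: 5

5


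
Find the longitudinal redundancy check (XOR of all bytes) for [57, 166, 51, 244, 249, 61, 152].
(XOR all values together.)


XOR chain: 57 ^ 166 ^ 51 ^ 244 ^ 249 ^ 61 ^ 152 = 4

4


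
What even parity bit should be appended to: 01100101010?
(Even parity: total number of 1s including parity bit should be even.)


Number of 1s in data: 5
Parity bit: 1

1


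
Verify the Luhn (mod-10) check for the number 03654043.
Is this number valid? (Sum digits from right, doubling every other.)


Luhn sum = 30
30 mod 10 = 0

Valid (Luhn sum mod 10 = 0)


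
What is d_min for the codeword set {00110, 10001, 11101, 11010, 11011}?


Comparing all pairs, minimum distance: 1
Can detect 0 errors, correct 0 errors

1


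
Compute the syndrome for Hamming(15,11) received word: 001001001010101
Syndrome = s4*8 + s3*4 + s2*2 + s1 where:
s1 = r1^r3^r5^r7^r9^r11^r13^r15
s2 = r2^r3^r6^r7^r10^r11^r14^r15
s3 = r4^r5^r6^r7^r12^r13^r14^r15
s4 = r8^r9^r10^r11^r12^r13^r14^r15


s1=1, s2=0, s3=1, s4=0

Syndrome = 5 (error at position 5)


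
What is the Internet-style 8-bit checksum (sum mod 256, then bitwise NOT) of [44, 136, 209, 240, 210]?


Sum = 839 mod 256 = 71
Complement = 184

184


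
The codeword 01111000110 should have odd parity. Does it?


Number of 1s: 6

No, parity error (6 ones)


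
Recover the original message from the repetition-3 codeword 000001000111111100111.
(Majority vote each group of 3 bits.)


Groups: 000, 001, 000, 111, 111, 100, 111
Majority votes: 0001101

0001101


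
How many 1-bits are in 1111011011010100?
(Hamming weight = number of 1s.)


Counting 1s in 1111011011010100

10


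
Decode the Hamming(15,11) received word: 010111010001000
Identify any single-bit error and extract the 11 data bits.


Syndrome = 1: error at position 1

Data: 01100001000 (corrected bit 1)


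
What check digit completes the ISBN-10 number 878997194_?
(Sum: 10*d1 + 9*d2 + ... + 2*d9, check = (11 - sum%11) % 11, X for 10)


Weighted sum: 398
398 mod 11 = 2

Check digit: 9


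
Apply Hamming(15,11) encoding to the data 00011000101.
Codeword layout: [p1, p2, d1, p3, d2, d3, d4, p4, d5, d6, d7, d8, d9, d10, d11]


Parity bits: p1=0, p2=0, p3=1, p4=1

000100111000101


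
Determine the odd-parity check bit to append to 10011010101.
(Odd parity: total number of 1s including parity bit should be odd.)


Number of 1s in data: 6
Parity bit: 1

1


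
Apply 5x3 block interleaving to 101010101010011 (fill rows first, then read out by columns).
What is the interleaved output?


Matrix:
  101
  010
  101
  010
  011
Read columns: 101000101110101

101000101110101


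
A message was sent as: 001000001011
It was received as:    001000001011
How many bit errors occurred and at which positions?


XOR: 000000000000

0 errors (received matches sent)


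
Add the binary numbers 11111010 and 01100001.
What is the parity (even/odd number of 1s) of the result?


11111010 = 250
01100001 = 97
Sum = 347 = 101011011
1s count = 6

even parity (6 ones in 101011011)


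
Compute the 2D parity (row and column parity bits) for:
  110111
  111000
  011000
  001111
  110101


Row parities: 11000
Column parities: 101101

Row P: 11000, Col P: 101101, Corner: 0


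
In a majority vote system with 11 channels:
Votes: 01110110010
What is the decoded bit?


Ones: 6 out of 11
Threshold: 6

1 (6/11 voted 1)


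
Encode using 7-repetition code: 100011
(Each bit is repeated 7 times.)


Each bit -> 7 copies

111111100000000000000000000011111111111111


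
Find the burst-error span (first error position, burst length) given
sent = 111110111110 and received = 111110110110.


XOR: 000000001000

Burst at position 8, length 1


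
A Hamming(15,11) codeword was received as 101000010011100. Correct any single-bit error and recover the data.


Syndrome = 0: no error detected

Data: 10000011100 (no errors)


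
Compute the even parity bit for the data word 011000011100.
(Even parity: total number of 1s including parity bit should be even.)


Number of 1s in data: 5
Parity bit: 1

1


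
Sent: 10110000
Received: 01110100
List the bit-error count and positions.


XOR: 11000100

3 error(s) at position(s): 0, 1, 5


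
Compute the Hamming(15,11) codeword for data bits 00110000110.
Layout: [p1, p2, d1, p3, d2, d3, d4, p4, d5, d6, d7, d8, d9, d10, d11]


Parity bits: p1=0, p2=1, p3=0, p4=0

010001100000110


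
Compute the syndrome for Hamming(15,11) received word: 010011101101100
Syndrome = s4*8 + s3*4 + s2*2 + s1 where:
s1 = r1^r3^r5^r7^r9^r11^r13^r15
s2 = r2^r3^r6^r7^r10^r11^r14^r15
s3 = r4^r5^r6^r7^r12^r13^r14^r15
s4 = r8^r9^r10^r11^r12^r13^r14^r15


s1=0, s2=0, s3=1, s4=0

Syndrome = 4 (error at position 4)


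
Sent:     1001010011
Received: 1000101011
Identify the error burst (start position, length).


XOR: 0001111000

Burst at position 3, length 4


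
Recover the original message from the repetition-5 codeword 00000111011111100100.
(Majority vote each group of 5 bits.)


Groups: 00000, 11101, 11111, 00100
Majority votes: 0110

0110


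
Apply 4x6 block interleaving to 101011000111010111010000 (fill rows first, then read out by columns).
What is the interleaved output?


Matrix:
  101011
  000111
  010111
  010000
Read columns: 100000111000011011101110

100000111000011011101110


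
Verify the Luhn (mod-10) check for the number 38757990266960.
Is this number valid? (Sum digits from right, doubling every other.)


Luhn sum = 72
72 mod 10 = 2

Invalid (Luhn sum mod 10 = 2)


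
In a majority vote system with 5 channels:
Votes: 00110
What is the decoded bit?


Ones: 2 out of 5
Threshold: 3

0 (2/5 voted 1)


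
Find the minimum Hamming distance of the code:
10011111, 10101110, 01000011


Comparing all pairs, minimum distance: 3
Can detect 2 errors, correct 1 errors

3


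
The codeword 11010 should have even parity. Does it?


Number of 1s: 3

No, parity error (3 ones)


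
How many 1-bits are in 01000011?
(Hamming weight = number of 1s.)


Counting 1s in 01000011

3


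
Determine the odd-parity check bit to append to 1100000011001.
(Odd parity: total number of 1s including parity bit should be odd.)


Number of 1s in data: 5
Parity bit: 0

0


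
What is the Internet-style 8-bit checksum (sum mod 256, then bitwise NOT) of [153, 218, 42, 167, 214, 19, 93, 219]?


Sum = 1125 mod 256 = 101
Complement = 154

154


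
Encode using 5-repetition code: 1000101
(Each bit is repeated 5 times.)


Each bit -> 5 copies

11111000000000000000111110000011111


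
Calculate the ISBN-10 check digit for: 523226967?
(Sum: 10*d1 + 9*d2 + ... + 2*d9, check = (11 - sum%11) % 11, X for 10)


Weighted sum: 216
216 mod 11 = 7

Check digit: 4


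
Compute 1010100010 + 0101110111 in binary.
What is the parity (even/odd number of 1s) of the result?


1010100010 = 674
0101110111 = 375
Sum = 1049 = 10000011001
1s count = 4

even parity (4 ones in 10000011001)


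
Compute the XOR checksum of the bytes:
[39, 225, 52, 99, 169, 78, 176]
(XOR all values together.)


XOR chain: 39 ^ 225 ^ 52 ^ 99 ^ 169 ^ 78 ^ 176 = 198

198


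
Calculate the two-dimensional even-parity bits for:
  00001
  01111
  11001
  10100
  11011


Row parities: 10100
Column parities: 11000

Row P: 10100, Col P: 11000, Corner: 0


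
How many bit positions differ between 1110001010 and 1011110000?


XOR: 0101111010
Count of 1s: 6

6


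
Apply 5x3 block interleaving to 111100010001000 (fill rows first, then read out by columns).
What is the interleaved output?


Matrix:
  111
  100
  010
  001
  000
Read columns: 110001010010010

110001010010010


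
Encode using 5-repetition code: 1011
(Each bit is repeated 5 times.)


Each bit -> 5 copies

11111000001111111111


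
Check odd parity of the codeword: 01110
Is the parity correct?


Number of 1s: 3

Yes, parity is correct (3 ones)


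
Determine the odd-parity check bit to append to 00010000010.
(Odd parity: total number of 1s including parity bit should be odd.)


Number of 1s in data: 2
Parity bit: 1

1


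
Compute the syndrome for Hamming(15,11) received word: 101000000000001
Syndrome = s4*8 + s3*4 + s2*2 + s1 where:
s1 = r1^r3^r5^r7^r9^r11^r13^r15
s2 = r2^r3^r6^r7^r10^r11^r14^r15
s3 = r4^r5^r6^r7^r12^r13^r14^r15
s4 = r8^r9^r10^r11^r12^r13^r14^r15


s1=1, s2=0, s3=1, s4=1

Syndrome = 13 (error at position 13)


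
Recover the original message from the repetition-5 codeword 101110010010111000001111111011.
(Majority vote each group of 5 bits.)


Groups: 10111, 00100, 10111, 00000, 11111, 11011
Majority votes: 101011

101011


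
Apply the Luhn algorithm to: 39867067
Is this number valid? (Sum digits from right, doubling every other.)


Luhn sum = 43
43 mod 10 = 3

Invalid (Luhn sum mod 10 = 3)


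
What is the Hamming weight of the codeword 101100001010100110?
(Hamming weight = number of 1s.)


Counting 1s in 101100001010100110

8


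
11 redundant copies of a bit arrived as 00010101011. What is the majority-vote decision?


Ones: 5 out of 11
Threshold: 6

0 (5/11 voted 1)


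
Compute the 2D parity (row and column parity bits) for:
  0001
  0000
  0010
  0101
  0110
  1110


Row parities: 101001
Column parities: 1110

Row P: 101001, Col P: 1110, Corner: 1


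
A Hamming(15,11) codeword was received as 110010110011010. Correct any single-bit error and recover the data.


Syndrome = 0: no error detected

Data: 01010011010 (no errors)


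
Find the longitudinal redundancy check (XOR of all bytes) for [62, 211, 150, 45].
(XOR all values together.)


XOR chain: 62 ^ 211 ^ 150 ^ 45 = 86

86


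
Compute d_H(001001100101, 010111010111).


XOR: 011110110010
Count of 1s: 7

7


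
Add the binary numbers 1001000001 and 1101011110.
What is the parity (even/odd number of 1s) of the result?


1001000001 = 577
1101011110 = 862
Sum = 1439 = 10110011111
1s count = 8

even parity (8 ones in 10110011111)


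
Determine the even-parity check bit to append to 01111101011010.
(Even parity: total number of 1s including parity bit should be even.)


Number of 1s in data: 9
Parity bit: 1

1


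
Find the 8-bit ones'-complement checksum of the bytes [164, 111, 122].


Sum = 397 mod 256 = 141
Complement = 114

114


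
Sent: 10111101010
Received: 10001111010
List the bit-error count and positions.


XOR: 00110010000

3 error(s) at position(s): 2, 3, 6


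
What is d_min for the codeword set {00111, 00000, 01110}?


Comparing all pairs, minimum distance: 2
Can detect 1 errors, correct 0 errors

2


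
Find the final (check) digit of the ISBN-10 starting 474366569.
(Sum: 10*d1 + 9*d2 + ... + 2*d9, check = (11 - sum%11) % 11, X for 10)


Weighted sum: 278
278 mod 11 = 3

Check digit: 8


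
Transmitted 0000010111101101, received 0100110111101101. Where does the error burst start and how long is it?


XOR: 0100100000000000

Burst at position 1, length 4


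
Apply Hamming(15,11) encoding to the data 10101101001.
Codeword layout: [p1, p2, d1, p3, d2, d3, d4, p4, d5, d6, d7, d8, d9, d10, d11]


Parity bits: p1=1, p2=0, p3=1, p4=0

101101001101001


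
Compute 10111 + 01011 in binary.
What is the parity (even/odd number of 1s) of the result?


10111 = 23
01011 = 11
Sum = 34 = 100010
1s count = 2

even parity (2 ones in 100010)


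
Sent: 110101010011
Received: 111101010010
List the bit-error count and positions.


XOR: 001000000001

2 error(s) at position(s): 2, 11


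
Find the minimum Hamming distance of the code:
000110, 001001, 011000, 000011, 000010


Comparing all pairs, minimum distance: 1
Can detect 0 errors, correct 0 errors

1


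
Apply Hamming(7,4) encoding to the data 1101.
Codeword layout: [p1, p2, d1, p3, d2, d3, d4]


Parity bits: p1=1, p2=0, p3=0

1010101


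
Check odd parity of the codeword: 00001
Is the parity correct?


Number of 1s: 1

Yes, parity is correct (1 ones)


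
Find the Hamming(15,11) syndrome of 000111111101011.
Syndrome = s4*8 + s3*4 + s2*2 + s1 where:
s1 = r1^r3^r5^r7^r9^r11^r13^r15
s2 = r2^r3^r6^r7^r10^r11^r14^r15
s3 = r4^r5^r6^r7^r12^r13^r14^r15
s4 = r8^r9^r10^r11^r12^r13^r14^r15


s1=0, s2=1, s3=1, s4=0

Syndrome = 6 (error at position 6)


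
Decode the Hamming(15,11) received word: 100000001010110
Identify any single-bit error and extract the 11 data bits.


Syndrome = 0: no error detected

Data: 00001010110 (no errors)


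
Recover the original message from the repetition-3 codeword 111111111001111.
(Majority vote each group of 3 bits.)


Groups: 111, 111, 111, 001, 111
Majority votes: 11101

11101


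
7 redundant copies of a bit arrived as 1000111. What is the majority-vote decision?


Ones: 4 out of 7
Threshold: 4

1 (4/7 voted 1)


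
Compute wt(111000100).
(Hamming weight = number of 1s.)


Counting 1s in 111000100

4


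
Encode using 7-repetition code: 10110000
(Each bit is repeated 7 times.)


Each bit -> 7 copies

11111110000000111111111111110000000000000000000000000000


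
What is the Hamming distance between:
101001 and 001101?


XOR: 100100
Count of 1s: 2

2


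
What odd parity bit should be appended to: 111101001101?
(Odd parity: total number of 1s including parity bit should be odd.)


Number of 1s in data: 8
Parity bit: 1

1


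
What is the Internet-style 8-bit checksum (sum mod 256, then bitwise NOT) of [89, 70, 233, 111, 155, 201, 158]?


Sum = 1017 mod 256 = 249
Complement = 6

6


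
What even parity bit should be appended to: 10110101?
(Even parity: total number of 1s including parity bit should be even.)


Number of 1s in data: 5
Parity bit: 1

1


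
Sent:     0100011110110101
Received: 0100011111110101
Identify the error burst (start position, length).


XOR: 0000000001000000

Burst at position 9, length 1


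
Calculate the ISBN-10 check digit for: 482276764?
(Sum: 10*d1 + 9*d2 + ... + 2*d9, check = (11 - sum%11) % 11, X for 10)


Weighted sum: 268
268 mod 11 = 4

Check digit: 7


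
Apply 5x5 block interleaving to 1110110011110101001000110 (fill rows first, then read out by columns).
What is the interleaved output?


Matrix:
  11101
  10011
  11010
  10010
  00110
Read columns: 1111010100100010111111000

1111010100100010111111000


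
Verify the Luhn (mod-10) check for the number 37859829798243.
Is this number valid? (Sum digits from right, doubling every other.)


Luhn sum = 89
89 mod 10 = 9

Invalid (Luhn sum mod 10 = 9)


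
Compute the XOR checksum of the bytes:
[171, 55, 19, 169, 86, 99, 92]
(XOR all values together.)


XOR chain: 171 ^ 55 ^ 19 ^ 169 ^ 86 ^ 99 ^ 92 = 79

79


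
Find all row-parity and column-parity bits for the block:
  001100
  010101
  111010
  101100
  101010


Row parities: 01011
Column parities: 100101

Row P: 01011, Col P: 100101, Corner: 1


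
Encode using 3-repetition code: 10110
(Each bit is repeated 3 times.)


Each bit -> 3 copies

111000111111000


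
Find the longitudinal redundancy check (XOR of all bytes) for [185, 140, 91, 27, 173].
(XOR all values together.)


XOR chain: 185 ^ 140 ^ 91 ^ 27 ^ 173 = 216

216


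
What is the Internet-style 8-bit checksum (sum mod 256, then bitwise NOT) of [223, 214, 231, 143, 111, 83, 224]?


Sum = 1229 mod 256 = 205
Complement = 50

50


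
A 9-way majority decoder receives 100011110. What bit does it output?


Ones: 5 out of 9
Threshold: 5

1 (5/9 voted 1)


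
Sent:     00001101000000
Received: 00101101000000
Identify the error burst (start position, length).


XOR: 00100000000000

Burst at position 2, length 1


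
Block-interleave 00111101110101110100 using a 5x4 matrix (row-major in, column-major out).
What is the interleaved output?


Matrix:
  0011
  1101
  1101
  0111
  0100
Read columns: 01100011111001011110

01100011111001011110


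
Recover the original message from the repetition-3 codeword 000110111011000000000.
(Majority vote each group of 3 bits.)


Groups: 000, 110, 111, 011, 000, 000, 000
Majority votes: 0111000

0111000
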